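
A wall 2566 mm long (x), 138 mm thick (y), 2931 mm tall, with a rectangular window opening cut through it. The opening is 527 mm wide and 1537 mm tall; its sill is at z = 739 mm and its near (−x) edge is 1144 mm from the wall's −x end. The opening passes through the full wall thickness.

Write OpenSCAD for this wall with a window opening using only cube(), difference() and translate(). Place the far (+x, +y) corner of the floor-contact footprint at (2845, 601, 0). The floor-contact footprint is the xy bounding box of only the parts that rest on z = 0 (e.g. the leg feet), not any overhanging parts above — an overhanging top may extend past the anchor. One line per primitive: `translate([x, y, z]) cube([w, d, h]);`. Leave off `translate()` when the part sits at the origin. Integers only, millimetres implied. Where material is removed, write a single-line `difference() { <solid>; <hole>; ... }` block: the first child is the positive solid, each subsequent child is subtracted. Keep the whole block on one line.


difference() { translate([279, 463, 0]) cube([2566, 138, 2931]); translate([1423, 463, 739]) cube([527, 138, 1537]); }


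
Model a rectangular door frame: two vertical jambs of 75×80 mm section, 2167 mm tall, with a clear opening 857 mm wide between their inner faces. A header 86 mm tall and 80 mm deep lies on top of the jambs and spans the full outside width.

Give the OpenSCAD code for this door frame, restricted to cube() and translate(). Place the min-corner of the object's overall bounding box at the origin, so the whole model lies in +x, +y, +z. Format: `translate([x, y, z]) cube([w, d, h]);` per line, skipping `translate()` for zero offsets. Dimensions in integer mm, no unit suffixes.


cube([75, 80, 2167]);
translate([932, 0, 0]) cube([75, 80, 2167]);
translate([0, 0, 2167]) cube([1007, 80, 86]);


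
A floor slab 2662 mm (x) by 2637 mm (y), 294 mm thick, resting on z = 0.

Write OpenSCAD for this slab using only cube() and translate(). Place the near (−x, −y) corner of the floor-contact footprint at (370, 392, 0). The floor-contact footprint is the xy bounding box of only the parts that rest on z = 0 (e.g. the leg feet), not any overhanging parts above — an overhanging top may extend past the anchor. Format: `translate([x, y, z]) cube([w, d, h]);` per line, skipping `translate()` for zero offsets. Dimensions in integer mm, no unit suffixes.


translate([370, 392, 0]) cube([2662, 2637, 294]);


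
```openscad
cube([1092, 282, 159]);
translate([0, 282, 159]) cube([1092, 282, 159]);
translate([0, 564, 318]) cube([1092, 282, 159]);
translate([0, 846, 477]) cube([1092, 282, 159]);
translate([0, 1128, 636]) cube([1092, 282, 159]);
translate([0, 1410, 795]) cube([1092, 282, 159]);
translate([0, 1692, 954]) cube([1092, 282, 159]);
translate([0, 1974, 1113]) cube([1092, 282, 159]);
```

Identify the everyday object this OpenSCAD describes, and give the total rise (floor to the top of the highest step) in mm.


A staircase. The total rise is 1272 mm.

8 identical blocks, each offset up and back from the previous — a staircase. Each step is 159 mm tall and there are 8 of them, so the total rise is 8 × 159 = 1272 mm.


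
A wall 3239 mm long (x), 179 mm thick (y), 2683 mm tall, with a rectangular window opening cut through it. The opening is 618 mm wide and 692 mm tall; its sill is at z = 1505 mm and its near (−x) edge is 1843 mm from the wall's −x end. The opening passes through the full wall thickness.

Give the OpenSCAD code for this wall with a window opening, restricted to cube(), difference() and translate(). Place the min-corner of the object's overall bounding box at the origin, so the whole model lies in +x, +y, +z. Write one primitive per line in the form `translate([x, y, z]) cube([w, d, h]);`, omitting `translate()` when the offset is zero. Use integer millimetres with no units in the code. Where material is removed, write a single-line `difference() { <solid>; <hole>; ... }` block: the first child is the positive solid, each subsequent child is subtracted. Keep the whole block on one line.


difference() { cube([3239, 179, 2683]); translate([1843, 0, 1505]) cube([618, 179, 692]); }


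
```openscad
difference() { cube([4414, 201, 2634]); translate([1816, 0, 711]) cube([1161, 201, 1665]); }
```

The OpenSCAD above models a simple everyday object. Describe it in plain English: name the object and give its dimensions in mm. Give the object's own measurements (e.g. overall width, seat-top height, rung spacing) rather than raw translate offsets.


A wall 4414 mm long (x), 201 mm thick (y), 2634 mm tall, with a rectangular window opening cut through it. The opening is 1161 mm wide and 1665 mm tall; its sill is at z = 711 mm and its near (−x) edge is 1816 mm from the wall's −x end. The opening passes through the full wall thickness.


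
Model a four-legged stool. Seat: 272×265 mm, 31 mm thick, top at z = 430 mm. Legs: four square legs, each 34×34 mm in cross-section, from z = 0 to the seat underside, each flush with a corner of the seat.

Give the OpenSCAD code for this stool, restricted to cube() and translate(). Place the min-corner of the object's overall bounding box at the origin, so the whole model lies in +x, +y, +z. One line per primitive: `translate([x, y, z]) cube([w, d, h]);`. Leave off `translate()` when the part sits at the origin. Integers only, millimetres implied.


// leg_h = 430 - 31 = 399
translate([0, 0, 399]) cube([272, 265, 31]);
cube([34, 34, 399]);
translate([238, 0, 0]) cube([34, 34, 399]);
translate([0, 231, 0]) cube([34, 34, 399]);
translate([238, 231, 0]) cube([34, 34, 399]);


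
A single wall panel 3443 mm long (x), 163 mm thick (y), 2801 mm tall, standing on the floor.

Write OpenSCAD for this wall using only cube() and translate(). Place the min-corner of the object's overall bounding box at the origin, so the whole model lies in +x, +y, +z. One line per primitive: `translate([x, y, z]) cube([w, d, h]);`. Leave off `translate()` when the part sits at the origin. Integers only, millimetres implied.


cube([3443, 163, 2801]);


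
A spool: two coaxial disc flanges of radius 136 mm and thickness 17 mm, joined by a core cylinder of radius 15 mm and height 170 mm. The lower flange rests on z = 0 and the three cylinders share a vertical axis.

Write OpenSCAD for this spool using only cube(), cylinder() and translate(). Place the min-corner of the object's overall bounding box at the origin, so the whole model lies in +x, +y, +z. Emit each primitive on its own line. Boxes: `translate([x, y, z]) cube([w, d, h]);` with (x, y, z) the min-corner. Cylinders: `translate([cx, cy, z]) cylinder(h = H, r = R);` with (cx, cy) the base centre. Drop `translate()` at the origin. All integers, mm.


translate([136, 136, 0]) cylinder(h = 17, r = 136);
translate([136, 136, 17]) cylinder(h = 170, r = 15);
translate([136, 136, 187]) cylinder(h = 17, r = 136);


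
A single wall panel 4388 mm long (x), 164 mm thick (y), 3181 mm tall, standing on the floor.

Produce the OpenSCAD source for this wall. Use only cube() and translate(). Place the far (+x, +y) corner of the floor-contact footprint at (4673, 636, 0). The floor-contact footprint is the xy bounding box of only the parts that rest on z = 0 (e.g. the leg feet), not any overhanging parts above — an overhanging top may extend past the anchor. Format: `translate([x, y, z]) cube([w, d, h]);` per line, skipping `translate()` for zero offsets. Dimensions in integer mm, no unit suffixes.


translate([285, 472, 0]) cube([4388, 164, 3181]);


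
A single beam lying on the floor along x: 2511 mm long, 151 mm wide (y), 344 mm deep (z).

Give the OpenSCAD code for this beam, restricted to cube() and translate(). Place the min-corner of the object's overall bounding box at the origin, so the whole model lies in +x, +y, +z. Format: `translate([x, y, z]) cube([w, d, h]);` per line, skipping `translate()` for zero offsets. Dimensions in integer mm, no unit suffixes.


cube([2511, 151, 344]);


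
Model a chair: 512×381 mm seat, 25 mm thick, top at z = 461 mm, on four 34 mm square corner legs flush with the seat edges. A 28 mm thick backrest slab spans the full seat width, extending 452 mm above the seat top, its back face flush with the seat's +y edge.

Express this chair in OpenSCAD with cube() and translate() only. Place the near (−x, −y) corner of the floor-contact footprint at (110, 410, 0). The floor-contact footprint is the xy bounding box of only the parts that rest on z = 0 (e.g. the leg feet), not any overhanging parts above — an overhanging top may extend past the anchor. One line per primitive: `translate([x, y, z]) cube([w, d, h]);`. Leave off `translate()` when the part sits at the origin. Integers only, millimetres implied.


translate([110, 410, 436]) cube([512, 381, 25]);
translate([110, 410, 0]) cube([34, 34, 436]);
translate([588, 410, 0]) cube([34, 34, 436]);
translate([110, 757, 0]) cube([34, 34, 436]);
translate([588, 757, 0]) cube([34, 34, 436]);
translate([110, 763, 461]) cube([512, 28, 452]);


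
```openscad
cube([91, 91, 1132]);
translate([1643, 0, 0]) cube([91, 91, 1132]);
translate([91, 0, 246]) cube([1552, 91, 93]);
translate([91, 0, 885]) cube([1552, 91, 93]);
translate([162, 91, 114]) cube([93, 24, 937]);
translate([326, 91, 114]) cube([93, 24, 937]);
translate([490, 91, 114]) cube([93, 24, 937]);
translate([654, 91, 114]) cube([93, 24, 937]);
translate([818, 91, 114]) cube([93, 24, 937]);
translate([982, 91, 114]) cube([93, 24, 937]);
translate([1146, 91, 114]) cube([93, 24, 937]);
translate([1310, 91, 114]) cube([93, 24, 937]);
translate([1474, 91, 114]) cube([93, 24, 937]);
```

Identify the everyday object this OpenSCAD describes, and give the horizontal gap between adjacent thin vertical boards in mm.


A fence section. The picket gap is 71 mm.

Two posts, two rails, 9 pickets — a fence section. Span 1552 mm holds 9 pickets of 93 mm with 10 equal gaps: ⌊(1552 − 9·93) / 10⌋ = 71 mm.


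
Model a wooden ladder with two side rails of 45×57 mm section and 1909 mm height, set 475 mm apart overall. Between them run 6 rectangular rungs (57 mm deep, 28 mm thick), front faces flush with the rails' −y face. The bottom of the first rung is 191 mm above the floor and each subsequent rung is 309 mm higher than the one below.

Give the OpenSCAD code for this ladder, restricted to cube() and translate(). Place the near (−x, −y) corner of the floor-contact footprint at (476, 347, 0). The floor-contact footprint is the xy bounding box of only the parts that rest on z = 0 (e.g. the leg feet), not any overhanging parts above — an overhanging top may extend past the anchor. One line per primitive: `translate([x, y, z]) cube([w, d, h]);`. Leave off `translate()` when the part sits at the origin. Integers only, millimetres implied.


translate([476, 347, 0]) cube([45, 57, 1909]);
translate([906, 347, 0]) cube([45, 57, 1909]);
translate([521, 347, 191]) cube([385, 57, 28]);
translate([521, 347, 500]) cube([385, 57, 28]);
translate([521, 347, 809]) cube([385, 57, 28]);
translate([521, 347, 1118]) cube([385, 57, 28]);
translate([521, 347, 1427]) cube([385, 57, 28]);
translate([521, 347, 1736]) cube([385, 57, 28]);


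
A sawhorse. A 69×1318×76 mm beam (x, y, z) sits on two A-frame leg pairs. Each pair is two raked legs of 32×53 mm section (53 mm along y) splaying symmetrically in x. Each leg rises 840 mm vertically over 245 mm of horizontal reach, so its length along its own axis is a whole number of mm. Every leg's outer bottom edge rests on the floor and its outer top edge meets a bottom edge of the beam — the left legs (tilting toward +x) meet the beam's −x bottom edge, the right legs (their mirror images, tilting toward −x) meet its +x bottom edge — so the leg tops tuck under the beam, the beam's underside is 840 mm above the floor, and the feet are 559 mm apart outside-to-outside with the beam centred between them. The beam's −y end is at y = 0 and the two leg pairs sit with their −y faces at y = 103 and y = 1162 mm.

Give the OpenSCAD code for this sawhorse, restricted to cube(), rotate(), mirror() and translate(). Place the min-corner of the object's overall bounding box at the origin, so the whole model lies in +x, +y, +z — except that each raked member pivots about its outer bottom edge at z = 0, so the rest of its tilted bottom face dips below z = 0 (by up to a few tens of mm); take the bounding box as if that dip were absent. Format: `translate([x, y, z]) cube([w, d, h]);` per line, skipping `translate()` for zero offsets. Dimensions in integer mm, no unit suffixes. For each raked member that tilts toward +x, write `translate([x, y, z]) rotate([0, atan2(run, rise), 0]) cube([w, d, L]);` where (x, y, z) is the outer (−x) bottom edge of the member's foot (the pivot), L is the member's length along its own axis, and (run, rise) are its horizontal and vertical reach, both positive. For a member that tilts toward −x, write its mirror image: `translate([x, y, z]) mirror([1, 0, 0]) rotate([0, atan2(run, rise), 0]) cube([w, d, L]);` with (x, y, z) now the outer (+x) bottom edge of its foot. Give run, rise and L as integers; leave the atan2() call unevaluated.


translate([245, 0, 840]) cube([69, 1318, 76]);
translate([0, 103, 0]) rotate([0, atan2(245, 840), 0]) cube([32, 53, 875]);
translate([559, 103, 0]) mirror([1, 0, 0]) rotate([0, atan2(245, 840), 0]) cube([32, 53, 875]);
translate([0, 1162, 0]) rotate([0, atan2(245, 840), 0]) cube([32, 53, 875]);
translate([559, 1162, 0]) mirror([1, 0, 0]) rotate([0, atan2(245, 840), 0]) cube([32, 53, 875]);


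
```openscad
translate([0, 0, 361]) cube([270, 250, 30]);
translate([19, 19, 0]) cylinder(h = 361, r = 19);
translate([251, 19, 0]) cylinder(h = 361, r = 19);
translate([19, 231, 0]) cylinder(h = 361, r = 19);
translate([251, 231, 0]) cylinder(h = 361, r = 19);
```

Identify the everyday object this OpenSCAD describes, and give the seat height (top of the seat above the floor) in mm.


A stool. The seat height is 391 mm.

A 270×250×30 slab at z = 361 on four corner cylinders — a stool. The seat top is 361 + 30 = 391 mm.


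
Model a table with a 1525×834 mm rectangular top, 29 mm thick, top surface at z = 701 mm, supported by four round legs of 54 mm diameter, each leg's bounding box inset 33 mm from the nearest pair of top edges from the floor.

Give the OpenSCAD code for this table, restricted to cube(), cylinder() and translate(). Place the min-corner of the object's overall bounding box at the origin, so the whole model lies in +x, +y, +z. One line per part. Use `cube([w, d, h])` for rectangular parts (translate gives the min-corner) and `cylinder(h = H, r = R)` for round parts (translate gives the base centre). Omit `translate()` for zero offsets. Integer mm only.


translate([0, 0, 672]) cube([1525, 834, 29]);
translate([60, 60, 0]) cylinder(h = 672, r = 27);
translate([1465, 60, 0]) cylinder(h = 672, r = 27);
translate([60, 774, 0]) cylinder(h = 672, r = 27);
translate([1465, 774, 0]) cylinder(h = 672, r = 27);


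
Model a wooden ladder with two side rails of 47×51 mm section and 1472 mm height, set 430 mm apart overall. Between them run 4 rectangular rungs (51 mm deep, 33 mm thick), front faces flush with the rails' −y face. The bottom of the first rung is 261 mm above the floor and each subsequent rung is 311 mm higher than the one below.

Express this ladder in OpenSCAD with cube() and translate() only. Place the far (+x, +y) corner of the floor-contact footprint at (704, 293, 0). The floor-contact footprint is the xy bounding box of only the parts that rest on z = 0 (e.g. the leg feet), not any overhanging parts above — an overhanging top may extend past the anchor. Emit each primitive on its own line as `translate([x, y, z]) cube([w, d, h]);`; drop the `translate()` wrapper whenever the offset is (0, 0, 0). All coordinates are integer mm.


translate([274, 242, 0]) cube([47, 51, 1472]);
translate([657, 242, 0]) cube([47, 51, 1472]);
translate([321, 242, 261]) cube([336, 51, 33]);
translate([321, 242, 572]) cube([336, 51, 33]);
translate([321, 242, 883]) cube([336, 51, 33]);
translate([321, 242, 1194]) cube([336, 51, 33]);


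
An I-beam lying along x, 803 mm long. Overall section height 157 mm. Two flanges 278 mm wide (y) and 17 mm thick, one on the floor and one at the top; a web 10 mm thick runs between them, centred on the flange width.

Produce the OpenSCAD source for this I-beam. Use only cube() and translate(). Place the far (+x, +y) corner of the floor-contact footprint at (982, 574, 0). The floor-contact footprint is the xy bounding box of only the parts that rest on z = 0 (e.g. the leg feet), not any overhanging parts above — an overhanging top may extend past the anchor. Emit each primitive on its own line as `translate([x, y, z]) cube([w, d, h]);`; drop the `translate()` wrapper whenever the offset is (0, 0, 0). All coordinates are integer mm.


translate([179, 296, 0]) cube([803, 278, 17]);
translate([179, 430, 17]) cube([803, 10, 123]);
translate([179, 296, 140]) cube([803, 278, 17]);


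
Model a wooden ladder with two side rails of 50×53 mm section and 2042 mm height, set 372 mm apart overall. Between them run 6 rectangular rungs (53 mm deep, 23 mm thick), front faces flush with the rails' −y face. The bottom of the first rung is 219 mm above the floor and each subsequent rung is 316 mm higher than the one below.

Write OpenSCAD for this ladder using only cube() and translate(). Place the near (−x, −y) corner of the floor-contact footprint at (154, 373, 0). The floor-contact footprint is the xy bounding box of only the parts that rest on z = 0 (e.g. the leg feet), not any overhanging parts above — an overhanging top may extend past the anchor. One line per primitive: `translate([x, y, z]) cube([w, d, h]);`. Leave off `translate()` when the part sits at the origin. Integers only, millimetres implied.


translate([154, 373, 0]) cube([50, 53, 2042]);
translate([476, 373, 0]) cube([50, 53, 2042]);
translate([204, 373, 219]) cube([272, 53, 23]);
translate([204, 373, 535]) cube([272, 53, 23]);
translate([204, 373, 851]) cube([272, 53, 23]);
translate([204, 373, 1167]) cube([272, 53, 23]);
translate([204, 373, 1483]) cube([272, 53, 23]);
translate([204, 373, 1799]) cube([272, 53, 23]);


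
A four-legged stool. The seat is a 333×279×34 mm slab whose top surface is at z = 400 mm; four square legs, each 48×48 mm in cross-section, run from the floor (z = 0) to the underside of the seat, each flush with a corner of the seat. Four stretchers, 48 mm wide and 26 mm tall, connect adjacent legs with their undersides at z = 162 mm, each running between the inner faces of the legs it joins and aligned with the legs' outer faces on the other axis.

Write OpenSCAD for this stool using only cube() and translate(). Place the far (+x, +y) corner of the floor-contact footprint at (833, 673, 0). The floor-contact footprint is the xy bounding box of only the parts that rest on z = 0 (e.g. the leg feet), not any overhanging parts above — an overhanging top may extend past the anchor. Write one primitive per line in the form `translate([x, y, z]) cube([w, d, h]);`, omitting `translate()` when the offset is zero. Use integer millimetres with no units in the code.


translate([500, 394, 366]) cube([333, 279, 34]);
translate([500, 394, 0]) cube([48, 48, 366]);
translate([785, 394, 0]) cube([48, 48, 366]);
translate([500, 625, 0]) cube([48, 48, 366]);
translate([785, 625, 0]) cube([48, 48, 366]);
translate([548, 394, 162]) cube([237, 48, 26]);
translate([548, 625, 162]) cube([237, 48, 26]);
translate([500, 442, 162]) cube([48, 183, 26]);
translate([785, 442, 162]) cube([48, 183, 26]);


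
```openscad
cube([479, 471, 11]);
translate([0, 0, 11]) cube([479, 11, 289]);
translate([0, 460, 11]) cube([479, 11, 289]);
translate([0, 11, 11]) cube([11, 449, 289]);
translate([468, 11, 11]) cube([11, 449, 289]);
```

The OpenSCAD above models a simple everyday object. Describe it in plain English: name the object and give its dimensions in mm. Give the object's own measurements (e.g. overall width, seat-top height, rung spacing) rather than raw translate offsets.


An open-topped rectangular box: outside dimensions 479×471×300 mm, with a uniform wall and base thickness of 11 mm. The base is a full 479×471 slab on the floor; four walls sit on top of the base. The front and back walls (the −y and +y sides) span the full width; the two side walls fit between them.


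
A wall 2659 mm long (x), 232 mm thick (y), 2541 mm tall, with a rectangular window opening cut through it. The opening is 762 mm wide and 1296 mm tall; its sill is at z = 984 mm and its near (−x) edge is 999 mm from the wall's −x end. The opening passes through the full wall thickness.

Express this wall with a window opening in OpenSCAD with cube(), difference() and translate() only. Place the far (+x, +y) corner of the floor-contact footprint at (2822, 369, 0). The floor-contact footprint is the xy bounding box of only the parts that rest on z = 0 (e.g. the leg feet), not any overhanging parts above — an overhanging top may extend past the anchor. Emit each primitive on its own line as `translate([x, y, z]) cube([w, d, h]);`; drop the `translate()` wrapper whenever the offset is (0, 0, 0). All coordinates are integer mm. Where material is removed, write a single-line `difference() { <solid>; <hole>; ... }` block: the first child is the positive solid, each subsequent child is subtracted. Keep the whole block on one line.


difference() { translate([163, 137, 0]) cube([2659, 232, 2541]); translate([1162, 137, 984]) cube([762, 232, 1296]); }


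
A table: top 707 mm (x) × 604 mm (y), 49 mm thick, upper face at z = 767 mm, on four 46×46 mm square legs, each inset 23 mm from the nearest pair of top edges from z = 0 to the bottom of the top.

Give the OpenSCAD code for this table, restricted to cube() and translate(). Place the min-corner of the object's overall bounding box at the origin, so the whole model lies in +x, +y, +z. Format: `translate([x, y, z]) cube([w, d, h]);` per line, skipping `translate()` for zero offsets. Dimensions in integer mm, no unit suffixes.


// leg_h = 767 - 49 = 718
translate([0, 0, 718]) cube([707, 604, 49]);
translate([23, 23, 0]) cube([46, 46, 718]);
translate([638, 23, 0]) cube([46, 46, 718]);
translate([23, 535, 0]) cube([46, 46, 718]);
translate([638, 535, 0]) cube([46, 46, 718]);


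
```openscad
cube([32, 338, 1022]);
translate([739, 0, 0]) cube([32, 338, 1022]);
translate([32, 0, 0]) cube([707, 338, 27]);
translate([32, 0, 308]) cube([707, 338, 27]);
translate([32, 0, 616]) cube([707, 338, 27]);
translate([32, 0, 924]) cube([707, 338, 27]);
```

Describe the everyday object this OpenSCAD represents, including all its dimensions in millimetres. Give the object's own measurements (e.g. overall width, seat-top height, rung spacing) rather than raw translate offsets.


An open bookshelf. Two side panels, each 32 mm thick, 338 mm deep and 1022 mm tall, stand 771 mm apart (outside-to-outside). Between them sit 4 shelves, each 27 mm thick and 338 mm deep, spanning the full gap between the sides. The bottom shelf rests on the floor (its underside at z = 0) and the clear gap between one shelf's top and the next shelf's underside is 281 mm.


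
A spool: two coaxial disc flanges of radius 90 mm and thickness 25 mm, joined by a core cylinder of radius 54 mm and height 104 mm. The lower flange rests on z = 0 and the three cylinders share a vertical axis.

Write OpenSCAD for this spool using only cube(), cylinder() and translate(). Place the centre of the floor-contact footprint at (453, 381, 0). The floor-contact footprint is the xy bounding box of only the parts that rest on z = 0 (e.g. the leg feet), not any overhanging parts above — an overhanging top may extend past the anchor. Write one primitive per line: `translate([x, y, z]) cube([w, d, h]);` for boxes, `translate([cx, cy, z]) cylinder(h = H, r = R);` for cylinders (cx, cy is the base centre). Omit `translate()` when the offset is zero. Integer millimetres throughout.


translate([453, 381, 0]) cylinder(h = 25, r = 90);
translate([453, 381, 25]) cylinder(h = 104, r = 54);
translate([453, 381, 129]) cylinder(h = 25, r = 90);


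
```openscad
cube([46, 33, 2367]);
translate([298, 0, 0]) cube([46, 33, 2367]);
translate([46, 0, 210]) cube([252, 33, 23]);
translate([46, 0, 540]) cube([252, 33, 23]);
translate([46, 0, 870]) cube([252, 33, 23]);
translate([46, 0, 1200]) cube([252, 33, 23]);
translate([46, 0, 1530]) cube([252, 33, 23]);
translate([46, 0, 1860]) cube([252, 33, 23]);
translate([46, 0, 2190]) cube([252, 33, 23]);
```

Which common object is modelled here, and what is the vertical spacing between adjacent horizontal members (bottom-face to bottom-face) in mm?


A ladder. The rung spacing is 330 mm.

Two tall 46×33 posts with 7 short bars between them — a ladder. Adjacent rungs sit at z = 210 and z = 540, so the spacing is 540 − 210 = 330 mm.


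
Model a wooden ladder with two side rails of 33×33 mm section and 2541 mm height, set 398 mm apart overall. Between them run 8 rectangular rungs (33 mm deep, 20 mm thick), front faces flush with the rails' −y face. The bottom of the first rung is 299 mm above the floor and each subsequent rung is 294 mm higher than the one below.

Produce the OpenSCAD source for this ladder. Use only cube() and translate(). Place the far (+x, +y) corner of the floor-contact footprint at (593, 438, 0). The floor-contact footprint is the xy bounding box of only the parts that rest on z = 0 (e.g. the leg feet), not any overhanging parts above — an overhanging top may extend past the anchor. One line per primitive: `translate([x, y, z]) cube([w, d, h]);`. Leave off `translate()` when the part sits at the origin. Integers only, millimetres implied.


translate([195, 405, 0]) cube([33, 33, 2541]);
translate([560, 405, 0]) cube([33, 33, 2541]);
translate([228, 405, 299]) cube([332, 33, 20]);
translate([228, 405, 593]) cube([332, 33, 20]);
translate([228, 405, 887]) cube([332, 33, 20]);
translate([228, 405, 1181]) cube([332, 33, 20]);
translate([228, 405, 1475]) cube([332, 33, 20]);
translate([228, 405, 1769]) cube([332, 33, 20]);
translate([228, 405, 2063]) cube([332, 33, 20]);
translate([228, 405, 2357]) cube([332, 33, 20]);


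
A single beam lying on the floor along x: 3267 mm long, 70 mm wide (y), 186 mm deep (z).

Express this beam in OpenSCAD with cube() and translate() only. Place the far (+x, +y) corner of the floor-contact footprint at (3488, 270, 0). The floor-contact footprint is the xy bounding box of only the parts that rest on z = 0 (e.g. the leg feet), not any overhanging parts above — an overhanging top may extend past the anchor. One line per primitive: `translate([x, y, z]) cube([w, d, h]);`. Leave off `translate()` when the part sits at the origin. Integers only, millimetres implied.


translate([221, 200, 0]) cube([3267, 70, 186]);


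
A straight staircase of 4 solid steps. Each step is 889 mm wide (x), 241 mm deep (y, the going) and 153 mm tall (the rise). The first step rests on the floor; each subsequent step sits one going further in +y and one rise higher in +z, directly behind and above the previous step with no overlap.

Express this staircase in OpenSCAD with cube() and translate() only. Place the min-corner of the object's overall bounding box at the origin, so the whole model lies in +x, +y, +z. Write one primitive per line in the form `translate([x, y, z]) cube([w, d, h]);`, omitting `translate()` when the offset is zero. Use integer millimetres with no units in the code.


cube([889, 241, 153]);
translate([0, 241, 153]) cube([889, 241, 153]);
translate([0, 482, 306]) cube([889, 241, 153]);
translate([0, 723, 459]) cube([889, 241, 153]);


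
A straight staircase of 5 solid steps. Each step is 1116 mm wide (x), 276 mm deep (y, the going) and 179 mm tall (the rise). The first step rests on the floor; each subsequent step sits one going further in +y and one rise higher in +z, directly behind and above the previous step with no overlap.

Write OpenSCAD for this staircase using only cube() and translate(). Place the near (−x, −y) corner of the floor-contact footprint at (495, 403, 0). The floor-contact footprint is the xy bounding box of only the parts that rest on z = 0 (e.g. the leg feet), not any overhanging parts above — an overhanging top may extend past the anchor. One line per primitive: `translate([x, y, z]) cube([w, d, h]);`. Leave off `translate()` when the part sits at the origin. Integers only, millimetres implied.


translate([495, 403, 0]) cube([1116, 276, 179]);
translate([495, 679, 179]) cube([1116, 276, 179]);
translate([495, 955, 358]) cube([1116, 276, 179]);
translate([495, 1231, 537]) cube([1116, 276, 179]);
translate([495, 1507, 716]) cube([1116, 276, 179]);


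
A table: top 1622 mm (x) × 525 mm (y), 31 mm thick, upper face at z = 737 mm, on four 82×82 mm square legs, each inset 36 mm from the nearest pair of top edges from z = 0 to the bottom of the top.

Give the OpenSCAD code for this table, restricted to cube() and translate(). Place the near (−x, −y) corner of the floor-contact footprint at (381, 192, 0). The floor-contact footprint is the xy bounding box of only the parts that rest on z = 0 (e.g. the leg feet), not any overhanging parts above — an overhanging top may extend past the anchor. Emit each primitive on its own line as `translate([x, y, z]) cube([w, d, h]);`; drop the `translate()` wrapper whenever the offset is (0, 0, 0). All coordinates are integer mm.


// leg_h = 737 - 31 = 706
translate([345, 156, 706]) cube([1622, 525, 31]);
translate([381, 192, 0]) cube([82, 82, 706]);
translate([1849, 192, 0]) cube([82, 82, 706]);
translate([381, 563, 0]) cube([82, 82, 706]);
translate([1849, 563, 0]) cube([82, 82, 706]);


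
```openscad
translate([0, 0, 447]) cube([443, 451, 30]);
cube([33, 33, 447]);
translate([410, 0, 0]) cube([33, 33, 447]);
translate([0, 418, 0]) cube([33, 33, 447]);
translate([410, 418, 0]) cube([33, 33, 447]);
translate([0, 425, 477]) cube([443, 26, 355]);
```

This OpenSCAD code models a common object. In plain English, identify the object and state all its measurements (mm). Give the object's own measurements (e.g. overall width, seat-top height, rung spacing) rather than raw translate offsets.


A chair. The seat is a 443×451×30 mm slab with its top at z = 477 mm, on four 33×33 mm corner legs (flush with the seat edges, standing on z = 0). A flat backrest 26 mm thick, 355 mm tall, spans the full seat width and rises from the seat top along its +y edge, rear face flush with the rear of the seat.


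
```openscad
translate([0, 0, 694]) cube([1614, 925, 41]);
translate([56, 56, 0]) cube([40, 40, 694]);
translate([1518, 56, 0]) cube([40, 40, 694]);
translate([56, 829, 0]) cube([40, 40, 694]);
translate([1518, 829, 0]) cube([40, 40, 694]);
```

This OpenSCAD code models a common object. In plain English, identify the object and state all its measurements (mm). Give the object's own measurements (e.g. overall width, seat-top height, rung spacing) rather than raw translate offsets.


A rectangular dining table. The top is 1614×925×41 mm with its upper surface at z = 735 mm. It stands on four 40×40 mm square legs, each inset 56 mm from the nearest pair of top edges, running from the floor to the underside of the top.


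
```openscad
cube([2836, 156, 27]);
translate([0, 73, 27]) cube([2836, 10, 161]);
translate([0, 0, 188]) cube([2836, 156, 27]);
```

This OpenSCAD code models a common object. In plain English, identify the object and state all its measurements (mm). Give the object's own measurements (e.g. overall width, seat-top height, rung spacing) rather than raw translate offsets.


An I-beam lying along x, 2836 mm long. Overall section height 215 mm. Two flanges 156 mm wide (y) and 27 mm thick, one on the floor and one at the top; a web 10 mm thick runs between them, centred on the flange width.


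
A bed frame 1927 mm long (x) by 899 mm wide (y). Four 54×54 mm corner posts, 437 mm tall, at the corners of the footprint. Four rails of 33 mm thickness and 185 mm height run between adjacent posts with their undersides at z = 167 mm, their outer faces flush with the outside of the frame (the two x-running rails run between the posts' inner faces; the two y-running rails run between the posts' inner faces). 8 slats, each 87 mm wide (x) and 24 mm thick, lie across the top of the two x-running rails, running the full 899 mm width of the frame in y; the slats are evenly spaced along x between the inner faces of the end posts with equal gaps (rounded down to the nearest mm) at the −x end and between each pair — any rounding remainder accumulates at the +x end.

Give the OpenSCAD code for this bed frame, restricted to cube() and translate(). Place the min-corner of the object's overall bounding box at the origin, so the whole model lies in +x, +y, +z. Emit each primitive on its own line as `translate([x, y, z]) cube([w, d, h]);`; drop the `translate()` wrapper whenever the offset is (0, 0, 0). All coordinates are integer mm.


cube([54, 54, 437]);
translate([0, 845, 0]) cube([54, 54, 437]);
translate([1873, 0, 0]) cube([54, 54, 437]);
translate([1873, 845, 0]) cube([54, 54, 437]);
translate([54, 0, 167]) cube([1819, 33, 185]);
translate([54, 866, 167]) cube([1819, 33, 185]);
translate([0, 54, 167]) cube([33, 791, 185]);
translate([1894, 54, 167]) cube([33, 791, 185]);
translate([178, 0, 352]) cube([87, 899, 24]);
translate([389, 0, 352]) cube([87, 899, 24]);
translate([600, 0, 352]) cube([87, 899, 24]);
translate([811, 0, 352]) cube([87, 899, 24]);
translate([1022, 0, 352]) cube([87, 899, 24]);
translate([1233, 0, 352]) cube([87, 899, 24]);
translate([1444, 0, 352]) cube([87, 899, 24]);
translate([1655, 0, 352]) cube([87, 899, 24]);


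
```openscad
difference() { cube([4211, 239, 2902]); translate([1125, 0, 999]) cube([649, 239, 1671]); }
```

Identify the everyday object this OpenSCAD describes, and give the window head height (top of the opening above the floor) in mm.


A wall with a window opening. The window head height is 2670 mm.

A wall with a rectangular opening subtracted — a window. Sill at z = 999, opening 1671 mm tall, so the head is at 999 + 1671 = 2670 mm.


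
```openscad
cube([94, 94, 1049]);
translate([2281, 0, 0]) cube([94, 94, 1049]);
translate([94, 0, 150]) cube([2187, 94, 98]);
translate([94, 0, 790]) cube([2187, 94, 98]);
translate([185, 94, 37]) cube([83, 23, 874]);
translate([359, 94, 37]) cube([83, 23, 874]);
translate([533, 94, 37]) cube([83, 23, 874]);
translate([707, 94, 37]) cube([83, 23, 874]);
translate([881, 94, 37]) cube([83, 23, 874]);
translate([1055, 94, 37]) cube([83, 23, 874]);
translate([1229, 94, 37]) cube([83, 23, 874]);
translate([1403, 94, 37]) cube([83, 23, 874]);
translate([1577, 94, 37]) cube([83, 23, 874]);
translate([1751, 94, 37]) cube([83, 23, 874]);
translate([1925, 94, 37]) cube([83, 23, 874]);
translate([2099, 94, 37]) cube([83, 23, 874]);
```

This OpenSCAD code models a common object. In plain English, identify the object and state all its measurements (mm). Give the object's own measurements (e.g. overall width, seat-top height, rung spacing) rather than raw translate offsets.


A fence section. Two 94×94 mm posts, 1049 mm tall, stand on the floor with a clear span of 2187 mm between their inner faces. Two horizontal rails of 94×98 mm section span the gap between the posts with their undersides at z = 150 mm and z = 790 mm, flush with the posts' −y face. 12 pickets, each 83 mm wide, 23 mm thick and 874 mm tall, are fixed to the +y face of the rails with their bottoms at z = 37 mm, spaced across the span with a 91 mm gap after the −x post and between neighbouring pickets, with 99 mm left before the +x post.


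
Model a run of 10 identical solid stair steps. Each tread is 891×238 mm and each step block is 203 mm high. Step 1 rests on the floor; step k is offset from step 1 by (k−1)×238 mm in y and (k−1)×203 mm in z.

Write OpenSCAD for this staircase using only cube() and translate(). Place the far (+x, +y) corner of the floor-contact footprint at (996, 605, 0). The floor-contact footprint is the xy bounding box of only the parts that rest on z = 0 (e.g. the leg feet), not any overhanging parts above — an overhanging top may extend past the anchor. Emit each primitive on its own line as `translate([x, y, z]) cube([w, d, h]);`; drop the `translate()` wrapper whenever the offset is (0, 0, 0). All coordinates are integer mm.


translate([105, 367, 0]) cube([891, 238, 203]);
translate([105, 605, 203]) cube([891, 238, 203]);
translate([105, 843, 406]) cube([891, 238, 203]);
translate([105, 1081, 609]) cube([891, 238, 203]);
translate([105, 1319, 812]) cube([891, 238, 203]);
translate([105, 1557, 1015]) cube([891, 238, 203]);
translate([105, 1795, 1218]) cube([891, 238, 203]);
translate([105, 2033, 1421]) cube([891, 238, 203]);
translate([105, 2271, 1624]) cube([891, 238, 203]);
translate([105, 2509, 1827]) cube([891, 238, 203]);


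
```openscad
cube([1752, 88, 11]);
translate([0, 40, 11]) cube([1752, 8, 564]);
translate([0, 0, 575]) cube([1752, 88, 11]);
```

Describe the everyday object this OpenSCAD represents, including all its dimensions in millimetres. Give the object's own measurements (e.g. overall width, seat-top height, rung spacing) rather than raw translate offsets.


An I-beam lying along x, 1752 mm long. Overall section height 586 mm. Two flanges 88 mm wide (y) and 11 mm thick, one on the floor and one at the top; a web 8 mm thick runs between them, centred on the flange width.


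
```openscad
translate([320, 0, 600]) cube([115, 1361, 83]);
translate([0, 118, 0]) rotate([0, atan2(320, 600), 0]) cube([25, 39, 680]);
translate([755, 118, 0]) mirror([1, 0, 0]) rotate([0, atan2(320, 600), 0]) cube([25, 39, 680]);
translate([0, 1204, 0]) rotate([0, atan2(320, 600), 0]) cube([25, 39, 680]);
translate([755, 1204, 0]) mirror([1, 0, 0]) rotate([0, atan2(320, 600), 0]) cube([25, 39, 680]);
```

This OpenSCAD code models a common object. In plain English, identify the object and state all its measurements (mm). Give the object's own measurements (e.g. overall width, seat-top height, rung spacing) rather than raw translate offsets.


A sawhorse. A 115×1361×83 mm beam (x, y, z) sits on two A-frame leg pairs. Each pair is two raked legs of 25×39 mm section (39 mm along y) splaying symmetrically in x. Each leg rises 600 mm vertically over 320 mm of horizontal reach and is 680 mm long along its own axis. Every leg's outer bottom edge rests on the floor and its outer top edge meets a bottom edge of the beam — the left legs (tilting toward +x) meet the beam's −x bottom edge, the right legs (their mirror images, tilting toward −x) meet its +x bottom edge — so the leg tops tuck under the beam, the beam's underside is 600 mm above the floor, and the feet are 755 mm apart outside-to-outside with the beam centred between them. The two leg pairs are set in 118 mm from either end of the beam.


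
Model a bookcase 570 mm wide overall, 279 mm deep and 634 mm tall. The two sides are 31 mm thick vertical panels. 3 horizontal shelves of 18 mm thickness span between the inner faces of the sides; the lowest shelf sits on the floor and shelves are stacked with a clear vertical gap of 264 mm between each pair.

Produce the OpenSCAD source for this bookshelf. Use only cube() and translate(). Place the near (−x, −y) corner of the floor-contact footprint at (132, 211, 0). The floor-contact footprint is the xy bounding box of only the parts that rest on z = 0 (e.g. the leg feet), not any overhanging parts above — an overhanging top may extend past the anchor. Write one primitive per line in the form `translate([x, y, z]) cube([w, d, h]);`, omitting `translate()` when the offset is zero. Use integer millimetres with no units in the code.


translate([132, 211, 0]) cube([31, 279, 634]);
translate([671, 211, 0]) cube([31, 279, 634]);
translate([163, 211, 0]) cube([508, 279, 18]);
translate([163, 211, 282]) cube([508, 279, 18]);
translate([163, 211, 564]) cube([508, 279, 18]);


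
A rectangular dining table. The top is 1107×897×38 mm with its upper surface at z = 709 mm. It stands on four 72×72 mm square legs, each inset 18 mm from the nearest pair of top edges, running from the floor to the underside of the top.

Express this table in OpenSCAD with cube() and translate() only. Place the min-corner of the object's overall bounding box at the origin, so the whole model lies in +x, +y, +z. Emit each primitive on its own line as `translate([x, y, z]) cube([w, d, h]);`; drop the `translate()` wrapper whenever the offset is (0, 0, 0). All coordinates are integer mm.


translate([0, 0, 671]) cube([1107, 897, 38]);
translate([18, 18, 0]) cube([72, 72, 671]);
translate([1017, 18, 0]) cube([72, 72, 671]);
translate([18, 807, 0]) cube([72, 72, 671]);
translate([1017, 807, 0]) cube([72, 72, 671]);
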